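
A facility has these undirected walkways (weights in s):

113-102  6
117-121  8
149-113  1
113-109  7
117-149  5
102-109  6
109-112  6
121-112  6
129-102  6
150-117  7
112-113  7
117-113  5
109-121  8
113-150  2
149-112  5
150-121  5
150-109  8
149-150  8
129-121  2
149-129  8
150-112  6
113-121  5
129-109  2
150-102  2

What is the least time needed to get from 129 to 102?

Candidate routes:
129 - 102: 6 = 6
129 - 121 - 113 - 150 - 102: 2+5+2+2 = 11
129 - 109 - 102: 2+6 = 8
129 - 121 - 150 - 102: 2+5+2 = 9
Cheapest is 129 - 102 at 6 s.

6 s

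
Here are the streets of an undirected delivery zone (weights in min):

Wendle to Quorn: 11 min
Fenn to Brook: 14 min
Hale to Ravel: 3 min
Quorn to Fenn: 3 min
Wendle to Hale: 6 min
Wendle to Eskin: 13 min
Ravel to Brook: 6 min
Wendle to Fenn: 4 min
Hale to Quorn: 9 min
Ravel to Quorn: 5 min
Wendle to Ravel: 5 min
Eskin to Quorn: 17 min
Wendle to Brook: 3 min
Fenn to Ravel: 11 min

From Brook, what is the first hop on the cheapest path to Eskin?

Wendle

Enumerating some paths:
Brook–Wendle–Fenn–Quorn–Eskin: 3+4+3+17 = 27
Brook–Wendle–Eskin: 3+13 = 16
Brook–Ravel–Wendle–Eskin: 6+5+13 = 24
The minimum is 16 min via Brook–Wendle–Eskin.
So from Brook the first move is to Wendle.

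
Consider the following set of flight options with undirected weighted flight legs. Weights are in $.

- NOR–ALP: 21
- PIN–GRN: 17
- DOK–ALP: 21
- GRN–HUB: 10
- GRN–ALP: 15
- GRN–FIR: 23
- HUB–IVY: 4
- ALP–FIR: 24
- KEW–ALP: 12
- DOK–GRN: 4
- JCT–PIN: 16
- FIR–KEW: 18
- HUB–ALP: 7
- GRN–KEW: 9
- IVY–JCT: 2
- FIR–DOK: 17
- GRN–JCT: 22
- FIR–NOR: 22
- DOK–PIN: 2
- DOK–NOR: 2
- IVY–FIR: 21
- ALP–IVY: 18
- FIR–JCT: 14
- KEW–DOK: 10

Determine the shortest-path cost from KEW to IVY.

$23

Shortest distances from KEW:
KEW: 0
GRN: 9  (via KEW)
DOK: 10  (via KEW)
ALP: 12  (via KEW)
NOR: 12  (via DOK)
PIN: 12  (via DOK)
FIR: 18  (via KEW)
HUB: 19  (via GRN)
IVY: 23  (via HUB)
Shortest route: KEW → GRN → HUB → IVY = $23.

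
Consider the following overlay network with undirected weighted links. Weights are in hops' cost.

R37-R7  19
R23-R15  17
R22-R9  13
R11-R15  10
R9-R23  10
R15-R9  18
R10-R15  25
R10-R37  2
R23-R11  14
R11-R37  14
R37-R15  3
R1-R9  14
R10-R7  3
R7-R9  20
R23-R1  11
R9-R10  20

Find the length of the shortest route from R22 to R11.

37 hops' cost

Compare a few routes:
R22 → R9 → R15 → R11: 13+18+10 = 41
R22 → R9 → R23 → R11: 13+10+14 = 37
Cheapest is R22 → R9 → R23 → R11 at 37 hops' cost.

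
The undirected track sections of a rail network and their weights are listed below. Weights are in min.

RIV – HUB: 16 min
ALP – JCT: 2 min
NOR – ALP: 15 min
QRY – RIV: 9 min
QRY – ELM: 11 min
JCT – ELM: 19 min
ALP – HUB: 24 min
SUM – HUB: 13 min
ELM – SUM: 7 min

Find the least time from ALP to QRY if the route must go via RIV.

49 min

Shortest ALP→RIV: ALP → HUB → RIV = 40
Shortest RIV→QRY: RIV → QRY = 9
Total via RIV: 40 + 9 = 49 min.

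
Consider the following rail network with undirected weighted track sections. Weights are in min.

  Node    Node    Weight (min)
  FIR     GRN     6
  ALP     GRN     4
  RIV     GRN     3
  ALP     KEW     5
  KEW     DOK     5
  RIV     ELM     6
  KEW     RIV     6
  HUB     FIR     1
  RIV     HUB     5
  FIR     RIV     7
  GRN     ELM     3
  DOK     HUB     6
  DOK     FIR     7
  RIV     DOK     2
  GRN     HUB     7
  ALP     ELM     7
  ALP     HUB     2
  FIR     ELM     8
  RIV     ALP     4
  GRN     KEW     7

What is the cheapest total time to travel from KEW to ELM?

10 min

Settle nodes by increasing distance from KEW:
KEW: 0
DOK: 5  (via KEW)
ALP: 5  (via KEW)
RIV: 6  (via KEW)
HUB: 7  (via ALP)
GRN: 7  (via KEW)
FIR: 8  (via HUB)
ELM: 10  (via GRN)
Shortest route: KEW–GRN–ELM = 10 min.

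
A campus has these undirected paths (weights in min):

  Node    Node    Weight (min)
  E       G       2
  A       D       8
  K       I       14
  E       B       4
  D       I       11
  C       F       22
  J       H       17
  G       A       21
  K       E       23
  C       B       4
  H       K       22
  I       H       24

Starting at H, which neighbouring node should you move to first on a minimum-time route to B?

K

Enumerating some paths:
H → K → E → B: 22+23+4 = 49
H → I → K → E → B: 24+14+23+4 = 65
The minimum is 49 min via H → K → E → B.
So from H the first move is to K.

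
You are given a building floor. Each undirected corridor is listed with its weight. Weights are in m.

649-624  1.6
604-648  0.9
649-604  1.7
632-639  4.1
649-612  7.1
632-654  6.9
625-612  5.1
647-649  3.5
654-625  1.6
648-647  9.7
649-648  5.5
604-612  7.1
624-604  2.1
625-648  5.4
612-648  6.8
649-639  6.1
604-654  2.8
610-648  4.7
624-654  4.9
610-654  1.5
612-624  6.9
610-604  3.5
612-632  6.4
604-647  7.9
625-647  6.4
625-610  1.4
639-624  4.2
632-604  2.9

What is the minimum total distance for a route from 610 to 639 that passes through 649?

11 m

Shortest 610→649: 610 → 604 → 649 = 5.2
Best 649 to 639: 649 → 624 → 639 costing 5.8
Total via 649: 5.2 + 5.8 = 11 m.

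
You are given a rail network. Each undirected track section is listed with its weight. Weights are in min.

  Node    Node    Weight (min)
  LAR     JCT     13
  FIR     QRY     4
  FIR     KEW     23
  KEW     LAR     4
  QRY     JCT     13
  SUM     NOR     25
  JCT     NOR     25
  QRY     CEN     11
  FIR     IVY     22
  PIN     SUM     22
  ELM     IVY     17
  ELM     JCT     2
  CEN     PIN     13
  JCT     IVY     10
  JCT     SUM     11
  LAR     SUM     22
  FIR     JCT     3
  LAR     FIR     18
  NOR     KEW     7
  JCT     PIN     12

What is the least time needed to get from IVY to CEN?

Shortest distances from IVY:
IVY: 0
JCT: 10  (via IVY)
ELM: 12  (via JCT)
FIR: 13  (via JCT)
QRY: 17  (via FIR)
SUM: 21  (via JCT)
PIN: 22  (via JCT)
LAR: 23  (via JCT)
KEW: 27  (via LAR)
CEN: 28  (via QRY)
Shortest route: IVY → JCT → FIR → QRY → CEN = 28 min.

28 min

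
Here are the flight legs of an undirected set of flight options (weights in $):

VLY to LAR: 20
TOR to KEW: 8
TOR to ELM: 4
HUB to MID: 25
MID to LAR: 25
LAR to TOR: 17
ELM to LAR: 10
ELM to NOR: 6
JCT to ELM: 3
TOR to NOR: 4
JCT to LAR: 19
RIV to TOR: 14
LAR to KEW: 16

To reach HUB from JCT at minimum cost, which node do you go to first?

Candidate routes:
JCT → ELM → TOR → LAR → MID → HUB: 3+4+17+25+25 = 74
JCT → LAR → MID → HUB: 19+25+25 = 69
JCT → ELM → LAR → MID → HUB: 3+10+25+25 = 63
The minimum is $63 via JCT → ELM → LAR → MID → HUB.
So from JCT the first move is to ELM.

ELM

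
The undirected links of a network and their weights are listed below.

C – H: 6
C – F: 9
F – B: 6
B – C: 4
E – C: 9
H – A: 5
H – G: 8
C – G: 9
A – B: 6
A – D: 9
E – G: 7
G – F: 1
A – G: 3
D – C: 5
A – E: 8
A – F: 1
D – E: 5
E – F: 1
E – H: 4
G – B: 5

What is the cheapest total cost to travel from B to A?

Enumerating some paths:
B - F - A: 6+1 = 7
B - A: 6 = 6
Cheapest is B - A at 6.

6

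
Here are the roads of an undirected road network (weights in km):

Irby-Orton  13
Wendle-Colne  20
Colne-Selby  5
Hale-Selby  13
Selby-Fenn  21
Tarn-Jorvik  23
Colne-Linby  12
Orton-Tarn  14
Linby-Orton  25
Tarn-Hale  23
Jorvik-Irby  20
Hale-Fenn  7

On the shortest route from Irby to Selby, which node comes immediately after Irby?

Orton

Enumerating some paths:
Irby–Jorvik–Tarn–Hale–Selby: 20+23+23+13 = 79
Irby–Orton–Tarn–Hale–Selby: 13+14+23+13 = 63
Irby–Orton–Linby–Colne–Selby: 13+25+12+5 = 55
Irby–Orton–Tarn–Hale–Fenn–Selby: 13+14+23+7+21 = 78
The minimum is 55 km via Irby–Orton–Linby–Colne–Selby.
So from Irby the first move is to Orton.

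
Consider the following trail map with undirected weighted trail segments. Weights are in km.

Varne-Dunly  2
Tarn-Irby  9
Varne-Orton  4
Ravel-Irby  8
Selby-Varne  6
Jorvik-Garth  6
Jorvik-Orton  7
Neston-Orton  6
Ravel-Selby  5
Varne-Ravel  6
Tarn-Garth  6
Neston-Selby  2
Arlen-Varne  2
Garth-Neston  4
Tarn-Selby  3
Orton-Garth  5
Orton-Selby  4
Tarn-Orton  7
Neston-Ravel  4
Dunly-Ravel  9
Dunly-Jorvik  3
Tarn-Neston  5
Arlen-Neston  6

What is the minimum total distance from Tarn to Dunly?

Enumerating some paths:
Tarn–Selby–Varne–Dunly: 3+6+2 = 11
Tarn–Selby–Orton–Varne–Dunly: 3+4+4+2 = 13
The minimum is 11 km via Tarn–Selby–Varne–Dunly.

11 km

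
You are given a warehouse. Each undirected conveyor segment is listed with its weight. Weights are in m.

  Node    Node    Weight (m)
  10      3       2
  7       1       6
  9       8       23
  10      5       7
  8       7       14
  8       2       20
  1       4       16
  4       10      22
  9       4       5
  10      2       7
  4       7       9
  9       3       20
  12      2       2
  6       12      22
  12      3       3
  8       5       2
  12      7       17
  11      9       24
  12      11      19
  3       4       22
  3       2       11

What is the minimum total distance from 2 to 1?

25 m

Settle nodes by increasing distance from 2:
2: 0
12: 2  (via 2)
3: 5  (via 12)
10: 7  (via 2)
5: 14  (via 10)
8: 16  (via 5)
7: 19  (via 12)
11: 21  (via 12)
6: 24  (via 12)
1: 25  (via 7)
Shortest route: 2 → 12 → 7 → 1 = 25 m.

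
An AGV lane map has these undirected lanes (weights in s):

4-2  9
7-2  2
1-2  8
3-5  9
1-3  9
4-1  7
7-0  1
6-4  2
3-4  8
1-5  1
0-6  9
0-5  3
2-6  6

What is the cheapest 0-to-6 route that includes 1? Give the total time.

Shortest 0→1: 0 → 5 → 1 = 4
Shortest 1→6: 1 → 4 → 6 = 9
Total via 1: 4 + 9 = 13 s.

13 s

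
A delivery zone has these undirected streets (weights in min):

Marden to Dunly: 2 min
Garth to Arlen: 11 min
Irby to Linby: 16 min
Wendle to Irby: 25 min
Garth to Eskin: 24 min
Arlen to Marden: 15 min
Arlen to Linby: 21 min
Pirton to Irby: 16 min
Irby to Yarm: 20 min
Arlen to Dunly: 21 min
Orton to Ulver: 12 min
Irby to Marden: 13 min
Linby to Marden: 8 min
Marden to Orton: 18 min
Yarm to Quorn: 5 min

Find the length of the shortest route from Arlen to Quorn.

Candidate routes:
Arlen - Dunly - Marden - Irby - Yarm - Quorn: 21+2+13+20+5 = 61
Arlen - Marden - Irby - Yarm - Quorn: 15+13+20+5 = 53
Arlen - Marden - Linby - Irby - Yarm - Quorn: 15+8+16+20+5 = 64
Arlen - Linby - Irby - Yarm - Quorn: 21+16+20+5 = 62
Cheapest is Arlen - Marden - Irby - Yarm - Quorn at 53 min.

53 min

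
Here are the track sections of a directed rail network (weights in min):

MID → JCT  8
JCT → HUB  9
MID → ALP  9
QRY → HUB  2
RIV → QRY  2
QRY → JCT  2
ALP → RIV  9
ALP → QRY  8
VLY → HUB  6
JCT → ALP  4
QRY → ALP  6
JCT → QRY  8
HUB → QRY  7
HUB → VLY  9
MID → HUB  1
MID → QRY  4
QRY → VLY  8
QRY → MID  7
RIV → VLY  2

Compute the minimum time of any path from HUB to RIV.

Candidate routes:
HUB → QRY → MID → ALP → RIV: 7+7+9+9 = 32
HUB → QRY → ALP → RIV: 7+6+9 = 22
Cheapest is HUB → QRY → ALP → RIV at 22 min.

22 min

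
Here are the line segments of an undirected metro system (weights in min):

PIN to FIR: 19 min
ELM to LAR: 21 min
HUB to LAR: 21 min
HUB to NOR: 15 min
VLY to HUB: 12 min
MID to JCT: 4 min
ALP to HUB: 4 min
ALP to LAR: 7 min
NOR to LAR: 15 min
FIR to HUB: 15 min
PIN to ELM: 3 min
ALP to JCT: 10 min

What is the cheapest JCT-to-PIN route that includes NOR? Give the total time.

Best JCT to NOR: JCT → ALP → HUB → NOR costing 29
Best NOR to PIN: NOR → LAR → ELM → PIN costing 39
Total via NOR: 29 + 39 = 68 min.

68 min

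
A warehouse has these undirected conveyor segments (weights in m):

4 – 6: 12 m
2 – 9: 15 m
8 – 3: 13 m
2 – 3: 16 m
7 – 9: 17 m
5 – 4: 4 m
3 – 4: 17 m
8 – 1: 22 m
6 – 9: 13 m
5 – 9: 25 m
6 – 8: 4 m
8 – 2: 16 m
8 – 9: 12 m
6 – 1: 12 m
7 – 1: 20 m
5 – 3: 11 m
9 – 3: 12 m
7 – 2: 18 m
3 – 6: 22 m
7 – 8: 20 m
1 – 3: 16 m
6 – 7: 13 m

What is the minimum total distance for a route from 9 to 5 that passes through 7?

46 m

Best 9 to 7: 9 → 7 costing 17
Shortest 7→5: 7 → 6 → 4 → 5 = 29
Total via 7: 17 + 29 = 46 m.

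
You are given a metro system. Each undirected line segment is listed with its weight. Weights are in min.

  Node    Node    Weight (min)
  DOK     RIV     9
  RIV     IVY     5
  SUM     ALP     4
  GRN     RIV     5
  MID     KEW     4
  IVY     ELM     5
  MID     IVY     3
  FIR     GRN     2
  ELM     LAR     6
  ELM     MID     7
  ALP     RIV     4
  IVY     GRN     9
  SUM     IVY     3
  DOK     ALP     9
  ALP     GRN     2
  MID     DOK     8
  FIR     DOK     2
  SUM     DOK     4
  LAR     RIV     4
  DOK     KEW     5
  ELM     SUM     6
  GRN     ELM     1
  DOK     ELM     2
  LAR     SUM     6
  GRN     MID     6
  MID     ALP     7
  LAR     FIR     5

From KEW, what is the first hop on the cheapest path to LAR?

DOK

Candidate routes:
KEW → DOK → FIR → LAR: 5+2+5 = 12
KEW → DOK → ELM → LAR: 5+2+6 = 13
The minimum is 12 min via KEW → DOK → FIR → LAR.
So from KEW the first move is to DOK.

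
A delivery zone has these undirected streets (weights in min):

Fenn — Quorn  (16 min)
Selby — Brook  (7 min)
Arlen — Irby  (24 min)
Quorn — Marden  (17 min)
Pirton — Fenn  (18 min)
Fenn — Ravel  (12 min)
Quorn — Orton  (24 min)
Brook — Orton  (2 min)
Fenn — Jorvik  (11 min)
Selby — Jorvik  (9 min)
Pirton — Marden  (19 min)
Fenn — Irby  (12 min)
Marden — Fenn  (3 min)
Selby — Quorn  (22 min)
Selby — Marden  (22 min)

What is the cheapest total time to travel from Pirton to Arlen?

Running Dijkstra from Pirton:
Pirton: 0
Fenn: 18  (via Pirton)
Marden: 19  (via Pirton)
Jorvik: 29  (via Fenn)
Irby: 30  (via Fenn)
Ravel: 30  (via Fenn)
Quorn: 34  (via Fenn)
Selby: 38  (via Jorvik)
Brook: 45  (via Selby)
Orton: 47  (via Brook)
Arlen: 54  (via Irby)
Shortest route: Pirton–Fenn–Irby–Arlen = 54 min.

54 min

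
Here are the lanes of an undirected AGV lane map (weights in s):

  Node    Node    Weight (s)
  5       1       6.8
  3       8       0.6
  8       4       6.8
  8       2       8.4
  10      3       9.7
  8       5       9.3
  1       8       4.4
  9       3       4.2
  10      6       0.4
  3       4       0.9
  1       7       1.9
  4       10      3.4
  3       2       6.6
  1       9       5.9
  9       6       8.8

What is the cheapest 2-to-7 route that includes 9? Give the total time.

18.6 s

Best 2 to 9: 2 → 3 → 9 costing 10.8
Shortest 9→7: 9 → 1 → 7 = 7.8
Total via 9: 10.8 + 7.8 = 18.6 s.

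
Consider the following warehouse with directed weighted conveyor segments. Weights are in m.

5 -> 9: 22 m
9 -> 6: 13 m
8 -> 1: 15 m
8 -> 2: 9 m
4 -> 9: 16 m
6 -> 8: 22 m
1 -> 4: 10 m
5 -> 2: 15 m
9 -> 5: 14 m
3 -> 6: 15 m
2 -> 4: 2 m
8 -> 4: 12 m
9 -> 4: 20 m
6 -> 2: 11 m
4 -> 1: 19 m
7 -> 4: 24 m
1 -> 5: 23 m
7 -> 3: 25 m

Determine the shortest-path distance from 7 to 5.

Settle nodes by increasing distance from 7:
7: 0
4: 24  (via 7)
3: 25  (via 7)
6: 40  (via 3)
9: 40  (via 4)
1: 43  (via 4)
2: 51  (via 6)
5: 54  (via 9)
Shortest route: 7–4–9–5 = 54 m.

54 m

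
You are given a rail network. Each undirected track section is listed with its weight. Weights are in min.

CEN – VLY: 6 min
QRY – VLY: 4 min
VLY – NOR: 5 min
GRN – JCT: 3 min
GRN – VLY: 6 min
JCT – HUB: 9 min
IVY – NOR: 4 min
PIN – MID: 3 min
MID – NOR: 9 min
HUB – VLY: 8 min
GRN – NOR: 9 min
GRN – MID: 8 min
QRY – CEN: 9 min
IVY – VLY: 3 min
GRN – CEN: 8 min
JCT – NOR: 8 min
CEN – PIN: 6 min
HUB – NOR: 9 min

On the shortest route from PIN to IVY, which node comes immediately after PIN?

Enumerating some paths:
PIN–MID–NOR–IVY: 3+9+4 = 16
PIN–CEN–VLY–IVY: 6+6+3 = 15
PIN–MID–GRN–VLY–IVY: 3+8+6+3 = 20
Cheapest is PIN–CEN–VLY–IVY at 15 min.
So from PIN the first move is to CEN.

CEN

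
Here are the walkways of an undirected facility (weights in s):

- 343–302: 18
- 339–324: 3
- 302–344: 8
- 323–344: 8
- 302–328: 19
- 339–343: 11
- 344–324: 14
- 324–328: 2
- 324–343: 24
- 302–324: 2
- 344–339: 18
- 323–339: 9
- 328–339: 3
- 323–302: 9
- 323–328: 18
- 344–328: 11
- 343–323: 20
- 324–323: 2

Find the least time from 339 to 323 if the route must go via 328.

Shortest 339→328: 339–328 = 3
Shortest 328→323: 328–324–323 = 4
Total via 328: 3 + 4 = 7 s.

7 s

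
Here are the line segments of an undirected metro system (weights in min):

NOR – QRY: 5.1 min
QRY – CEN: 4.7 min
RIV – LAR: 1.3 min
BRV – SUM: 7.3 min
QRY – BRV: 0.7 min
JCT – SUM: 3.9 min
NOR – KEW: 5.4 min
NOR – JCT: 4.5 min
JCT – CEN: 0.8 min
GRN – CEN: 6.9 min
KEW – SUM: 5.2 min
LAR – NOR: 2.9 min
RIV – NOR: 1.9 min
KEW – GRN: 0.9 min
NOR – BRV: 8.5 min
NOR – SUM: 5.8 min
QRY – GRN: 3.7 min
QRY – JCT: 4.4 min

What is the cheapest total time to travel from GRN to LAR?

9.2 min

Running Dijkstra from GRN:
GRN: 0
KEW: 0.9  (via GRN)
QRY: 3.7  (via GRN)
BRV: 4.4  (via QRY)
SUM: 6.1  (via KEW)
NOR: 6.3  (via KEW)
CEN: 6.9  (via GRN)
JCT: 7.7  (via CEN)
RIV: 8.2  (via NOR)
LAR: 9.2  (via NOR)
Shortest route: GRN → KEW → NOR → LAR = 9.2 min.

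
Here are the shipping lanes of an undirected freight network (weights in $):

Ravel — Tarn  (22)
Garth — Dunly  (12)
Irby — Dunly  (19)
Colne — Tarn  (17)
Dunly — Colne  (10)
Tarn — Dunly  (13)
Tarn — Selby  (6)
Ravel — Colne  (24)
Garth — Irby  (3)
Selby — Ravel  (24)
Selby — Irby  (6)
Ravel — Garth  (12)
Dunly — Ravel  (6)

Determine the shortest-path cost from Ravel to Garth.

$12

Candidate routes:
Ravel–Dunly–Garth: 6+12 = 18
Ravel–Garth: 12 = 12
The minimum is $12 via Ravel–Garth.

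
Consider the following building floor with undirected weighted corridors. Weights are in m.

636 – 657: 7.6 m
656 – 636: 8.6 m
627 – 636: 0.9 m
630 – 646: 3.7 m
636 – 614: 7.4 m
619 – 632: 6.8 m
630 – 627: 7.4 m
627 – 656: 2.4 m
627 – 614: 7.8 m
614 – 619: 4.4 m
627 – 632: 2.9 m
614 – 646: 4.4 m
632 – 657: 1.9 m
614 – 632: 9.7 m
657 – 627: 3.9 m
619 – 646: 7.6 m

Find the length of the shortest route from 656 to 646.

13.5 m

Running Dijkstra from 656:
656: 0
627: 2.4  (via 656)
636: 3.3  (via 627)
632: 5.3  (via 627)
657: 6.3  (via 627)
630: 9.8  (via 627)
614: 10.2  (via 627)
619: 12.1  (via 632)
646: 13.5  (via 630)
Shortest route: 656–627–630–646 = 13.5 m.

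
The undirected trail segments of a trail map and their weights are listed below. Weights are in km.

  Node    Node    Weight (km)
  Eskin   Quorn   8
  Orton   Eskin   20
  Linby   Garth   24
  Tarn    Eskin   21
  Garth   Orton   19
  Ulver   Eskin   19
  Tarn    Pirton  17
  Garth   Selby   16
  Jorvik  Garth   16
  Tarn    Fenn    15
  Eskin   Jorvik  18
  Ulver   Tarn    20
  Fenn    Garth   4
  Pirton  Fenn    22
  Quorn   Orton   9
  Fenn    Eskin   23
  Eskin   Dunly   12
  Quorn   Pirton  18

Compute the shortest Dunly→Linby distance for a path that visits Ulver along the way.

Best Dunly to Ulver: Dunly → Eskin → Ulver costing 31
Shortest Ulver→Linby: Ulver → Tarn → Fenn → Garth → Linby = 63
Total via Ulver: 31 + 63 = 94 km.

94 km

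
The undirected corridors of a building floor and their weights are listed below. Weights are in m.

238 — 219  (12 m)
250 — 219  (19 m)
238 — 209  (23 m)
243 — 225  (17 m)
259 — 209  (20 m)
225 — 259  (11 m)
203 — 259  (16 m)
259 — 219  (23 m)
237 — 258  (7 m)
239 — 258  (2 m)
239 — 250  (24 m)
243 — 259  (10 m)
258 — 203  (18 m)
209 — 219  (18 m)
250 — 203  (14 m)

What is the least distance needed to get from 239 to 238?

Running Dijkstra from 239:
239: 0
258: 2  (via 239)
237: 9  (via 258)
203: 20  (via 258)
250: 24  (via 239)
259: 36  (via 203)
219: 43  (via 250)
243: 46  (via 259)
225: 47  (via 259)
238: 55  (via 219)
Shortest route: 239 → 250 → 219 → 238 = 55 m.

55 m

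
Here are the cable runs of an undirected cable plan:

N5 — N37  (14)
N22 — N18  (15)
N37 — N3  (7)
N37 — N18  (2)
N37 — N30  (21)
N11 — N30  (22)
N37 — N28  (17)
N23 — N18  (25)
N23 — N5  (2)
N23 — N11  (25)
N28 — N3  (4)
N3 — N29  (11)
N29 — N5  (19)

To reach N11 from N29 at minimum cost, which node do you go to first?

Candidate routes:
N29 → N3 → N37 → N18 → N23 → N11: 11+7+2+25+25 = 70
N29 → N3 → N37 → N30 → N11: 11+7+21+22 = 61
N29 → N3 → N37 → N5 → N23 → N11: 11+7+14+2+25 = 59
N29 → N5 → N23 → N11: 19+2+25 = 46
The minimum is 46 via N29 → N5 → N23 → N11.
So from N29 the first move is to N5.

N5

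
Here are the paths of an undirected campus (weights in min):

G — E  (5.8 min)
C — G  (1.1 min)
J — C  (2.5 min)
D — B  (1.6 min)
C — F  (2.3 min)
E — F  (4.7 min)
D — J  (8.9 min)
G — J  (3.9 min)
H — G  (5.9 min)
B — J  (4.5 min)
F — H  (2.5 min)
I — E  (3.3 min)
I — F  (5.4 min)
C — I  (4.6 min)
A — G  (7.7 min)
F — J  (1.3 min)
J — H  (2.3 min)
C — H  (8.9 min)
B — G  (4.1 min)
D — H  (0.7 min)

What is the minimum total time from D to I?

8.6 min

Shortest distances from D:
D: 0
H: 0.7  (via D)
B: 1.6  (via D)
J: 3  (via H)
F: 3.2  (via H)
C: 5.5  (via J)
G: 5.7  (via B)
E: 7.9  (via F)
I: 8.6  (via F)
Shortest route: D → H → F → I = 8.6 min.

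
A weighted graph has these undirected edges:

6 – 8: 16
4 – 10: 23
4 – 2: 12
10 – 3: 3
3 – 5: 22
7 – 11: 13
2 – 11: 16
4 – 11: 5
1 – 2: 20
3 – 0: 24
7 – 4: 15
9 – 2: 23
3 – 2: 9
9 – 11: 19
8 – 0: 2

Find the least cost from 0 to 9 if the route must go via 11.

68

Best 0 to 11: 0 → 3 → 2 → 11 costing 49
Shortest 11→9: 11 → 9 = 19
Total via 11: 49 + 19 = 68.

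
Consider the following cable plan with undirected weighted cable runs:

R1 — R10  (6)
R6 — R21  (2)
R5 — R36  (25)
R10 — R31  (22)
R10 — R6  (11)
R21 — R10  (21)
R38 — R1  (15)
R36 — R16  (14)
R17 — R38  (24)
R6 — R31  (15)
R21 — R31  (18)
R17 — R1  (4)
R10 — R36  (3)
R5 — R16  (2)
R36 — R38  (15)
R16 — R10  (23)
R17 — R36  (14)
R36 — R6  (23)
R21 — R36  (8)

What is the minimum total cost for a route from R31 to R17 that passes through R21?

38

Shortest R31→R21: R31 → R6 → R21 = 17
Shortest R21→R17: R21 → R36 → R10 → R1 → R17 = 21
Total via R21: 17 + 21 = 38.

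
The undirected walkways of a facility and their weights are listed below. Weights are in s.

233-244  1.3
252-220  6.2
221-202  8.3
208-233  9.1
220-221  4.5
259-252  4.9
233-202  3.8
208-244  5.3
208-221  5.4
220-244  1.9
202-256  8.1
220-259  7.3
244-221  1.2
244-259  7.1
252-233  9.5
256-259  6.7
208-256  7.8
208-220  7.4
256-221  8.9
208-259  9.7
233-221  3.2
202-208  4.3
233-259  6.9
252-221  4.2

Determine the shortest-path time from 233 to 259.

6.9 s

Shortest distances from 233:
233: 0
244: 1.3  (via 233)
221: 2.5  (via 244)
220: 3.2  (via 244)
202: 3.8  (via 233)
208: 6.6  (via 244)
252: 6.7  (via 221)
259: 6.9  (via 233)
Shortest route: 233–259 = 6.9 s.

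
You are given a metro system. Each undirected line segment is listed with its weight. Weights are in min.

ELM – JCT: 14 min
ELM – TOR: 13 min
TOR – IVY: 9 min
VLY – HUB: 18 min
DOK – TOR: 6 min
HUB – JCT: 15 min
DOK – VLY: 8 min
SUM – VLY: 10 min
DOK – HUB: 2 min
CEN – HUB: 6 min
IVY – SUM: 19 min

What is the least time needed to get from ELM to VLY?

Shortest distances from ELM:
ELM: 0
TOR: 13  (via ELM)
JCT: 14  (via ELM)
DOK: 19  (via TOR)
HUB: 21  (via DOK)
IVY: 22  (via TOR)
CEN: 27  (via HUB)
VLY: 27  (via DOK)
Shortest route: ELM–TOR–DOK–VLY = 27 min.

27 min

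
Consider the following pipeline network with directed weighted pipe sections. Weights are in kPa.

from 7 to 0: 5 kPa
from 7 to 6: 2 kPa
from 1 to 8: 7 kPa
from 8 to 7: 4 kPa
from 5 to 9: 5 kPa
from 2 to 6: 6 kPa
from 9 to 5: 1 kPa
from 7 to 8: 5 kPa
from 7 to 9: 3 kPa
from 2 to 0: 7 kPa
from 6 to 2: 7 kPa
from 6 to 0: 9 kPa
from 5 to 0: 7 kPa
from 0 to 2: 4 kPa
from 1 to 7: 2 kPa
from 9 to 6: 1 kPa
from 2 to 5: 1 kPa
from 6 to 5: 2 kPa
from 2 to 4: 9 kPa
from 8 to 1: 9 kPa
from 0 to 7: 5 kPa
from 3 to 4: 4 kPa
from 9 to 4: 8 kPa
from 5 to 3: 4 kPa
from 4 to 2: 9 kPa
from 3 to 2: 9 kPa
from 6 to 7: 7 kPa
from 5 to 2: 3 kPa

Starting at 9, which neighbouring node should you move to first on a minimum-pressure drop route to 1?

Candidate routes:
9 - 6 - 0 - 7 - 8 - 1: 1+9+5+5+9 = 29
9 - 5 - 0 - 7 - 8 - 1: 1+7+5+5+9 = 27
9 - 6 - 7 - 8 - 1: 1+7+5+9 = 22
The minimum is 22 kPa via 9 - 6 - 7 - 8 - 1.
So from 9 the first move is to 6.

6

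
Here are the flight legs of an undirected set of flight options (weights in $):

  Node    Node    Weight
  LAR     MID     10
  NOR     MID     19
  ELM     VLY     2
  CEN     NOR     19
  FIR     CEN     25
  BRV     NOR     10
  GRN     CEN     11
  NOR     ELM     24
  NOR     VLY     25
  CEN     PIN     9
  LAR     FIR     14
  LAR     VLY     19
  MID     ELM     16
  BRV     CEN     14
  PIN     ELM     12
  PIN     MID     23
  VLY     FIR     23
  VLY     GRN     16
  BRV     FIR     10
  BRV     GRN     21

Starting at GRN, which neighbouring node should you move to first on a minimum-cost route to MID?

VLY

Compare a few routes:
GRN–CEN–PIN–MID: 11+9+23 = 43
GRN–VLY–LAR–MID: 16+19+10 = 45
GRN–VLY–ELM–MID: 16+2+16 = 34
The minimum is $34 via GRN–VLY–ELM–MID.
So from GRN the first move is to VLY.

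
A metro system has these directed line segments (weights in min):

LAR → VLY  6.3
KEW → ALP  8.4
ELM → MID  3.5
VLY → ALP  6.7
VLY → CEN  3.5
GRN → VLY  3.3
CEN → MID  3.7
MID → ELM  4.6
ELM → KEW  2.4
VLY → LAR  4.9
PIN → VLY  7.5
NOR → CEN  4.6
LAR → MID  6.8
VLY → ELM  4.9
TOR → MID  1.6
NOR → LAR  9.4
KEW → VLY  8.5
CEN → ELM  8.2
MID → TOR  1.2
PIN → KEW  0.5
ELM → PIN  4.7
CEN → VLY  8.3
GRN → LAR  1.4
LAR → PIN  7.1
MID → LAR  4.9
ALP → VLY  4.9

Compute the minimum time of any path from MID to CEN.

14.7 min

Compare a few routes:
MID → ELM → PIN → KEW → VLY → CEN: 4.6+4.7+0.5+8.5+3.5 = 21.8
MID → ELM → PIN → VLY → CEN: 4.6+4.7+7.5+3.5 = 20.3
MID → ELM → KEW → VLY → CEN: 4.6+2.4+8.5+3.5 = 19
MID → LAR → VLY → CEN: 4.9+6.3+3.5 = 14.7
Cheapest is MID → LAR → VLY → CEN at 14.7 min.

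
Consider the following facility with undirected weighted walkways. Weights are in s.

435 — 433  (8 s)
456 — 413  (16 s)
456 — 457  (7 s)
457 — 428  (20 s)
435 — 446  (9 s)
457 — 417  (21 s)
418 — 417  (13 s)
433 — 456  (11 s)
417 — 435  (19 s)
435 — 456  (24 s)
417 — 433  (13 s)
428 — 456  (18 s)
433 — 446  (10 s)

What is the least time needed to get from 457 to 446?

28 s

Compare a few routes:
457 → 456 → 433 → 446: 7+11+10 = 28
457 → 456 → 433 → 435 → 446: 7+11+8+9 = 35
457 → 456 → 435 → 446: 7+24+9 = 40
Cheapest is 457 → 456 → 433 → 446 at 28 s.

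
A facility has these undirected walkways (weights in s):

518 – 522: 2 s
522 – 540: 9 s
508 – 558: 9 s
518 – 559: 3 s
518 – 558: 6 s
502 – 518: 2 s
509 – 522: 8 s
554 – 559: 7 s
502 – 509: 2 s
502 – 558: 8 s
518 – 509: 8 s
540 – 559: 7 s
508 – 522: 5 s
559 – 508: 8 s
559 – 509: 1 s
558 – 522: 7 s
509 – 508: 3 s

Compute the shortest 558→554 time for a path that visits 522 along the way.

19 s

Best 558 to 522: 558–522 costing 7
Best 522 to 554: 522–518–559–554 costing 12
Total via 522: 7 + 12 = 19 s.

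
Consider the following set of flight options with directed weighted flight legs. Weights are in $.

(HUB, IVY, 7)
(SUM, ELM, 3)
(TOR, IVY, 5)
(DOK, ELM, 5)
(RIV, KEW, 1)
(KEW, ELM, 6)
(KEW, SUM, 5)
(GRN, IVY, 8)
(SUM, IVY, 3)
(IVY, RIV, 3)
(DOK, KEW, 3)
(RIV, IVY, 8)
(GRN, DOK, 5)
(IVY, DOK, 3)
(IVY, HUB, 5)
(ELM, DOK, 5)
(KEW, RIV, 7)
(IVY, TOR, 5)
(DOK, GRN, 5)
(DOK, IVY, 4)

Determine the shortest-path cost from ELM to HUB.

$14

Compare a few routes:
ELM–DOK–KEW–SUM–IVY–HUB: 5+3+5+3+5 = 21
ELM–DOK–IVY–HUB: 5+4+5 = 14
ELM–DOK–GRN–IVY–HUB: 5+5+8+5 = 23
ELM–DOK–KEW–RIV–IVY–HUB: 5+3+7+8+5 = 28
Cheapest is ELM–DOK–IVY–HUB at $14.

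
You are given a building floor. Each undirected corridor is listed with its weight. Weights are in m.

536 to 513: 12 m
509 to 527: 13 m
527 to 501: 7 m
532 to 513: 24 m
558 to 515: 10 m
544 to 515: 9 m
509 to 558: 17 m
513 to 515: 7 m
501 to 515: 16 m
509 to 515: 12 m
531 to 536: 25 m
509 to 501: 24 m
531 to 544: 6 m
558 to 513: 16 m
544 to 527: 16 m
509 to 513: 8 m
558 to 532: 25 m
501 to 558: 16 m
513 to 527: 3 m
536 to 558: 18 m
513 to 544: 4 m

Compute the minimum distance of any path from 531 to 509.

18 m

Enumerating some paths:
531 - 544 - 513 - 509: 6+4+8 = 18
531 - 544 - 513 - 527 - 509: 6+4+3+13 = 26
Cheapest is 531 - 544 - 513 - 509 at 18 m.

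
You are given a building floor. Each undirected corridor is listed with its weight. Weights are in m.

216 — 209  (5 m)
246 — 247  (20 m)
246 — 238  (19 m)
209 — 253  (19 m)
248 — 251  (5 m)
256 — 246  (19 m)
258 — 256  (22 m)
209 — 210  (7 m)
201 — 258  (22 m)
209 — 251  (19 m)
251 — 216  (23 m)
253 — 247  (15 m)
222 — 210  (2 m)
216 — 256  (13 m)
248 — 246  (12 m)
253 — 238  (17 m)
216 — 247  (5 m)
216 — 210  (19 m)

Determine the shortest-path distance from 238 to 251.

Compare a few routes:
238–253–209–251: 17+19+19 = 55
238–246–248–251: 19+12+5 = 36
Cheapest is 238–246–248–251 at 36 m.

36 m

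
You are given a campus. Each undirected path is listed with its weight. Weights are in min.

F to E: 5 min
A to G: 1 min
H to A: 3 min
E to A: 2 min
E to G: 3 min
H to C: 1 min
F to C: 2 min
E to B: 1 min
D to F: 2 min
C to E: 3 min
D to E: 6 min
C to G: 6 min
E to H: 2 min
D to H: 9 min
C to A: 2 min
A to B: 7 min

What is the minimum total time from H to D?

5 min

Enumerating some paths:
H → E → D: 2+6 = 8
H → C → F → D: 1+2+2 = 5
Cheapest is H → C → F → D at 5 min.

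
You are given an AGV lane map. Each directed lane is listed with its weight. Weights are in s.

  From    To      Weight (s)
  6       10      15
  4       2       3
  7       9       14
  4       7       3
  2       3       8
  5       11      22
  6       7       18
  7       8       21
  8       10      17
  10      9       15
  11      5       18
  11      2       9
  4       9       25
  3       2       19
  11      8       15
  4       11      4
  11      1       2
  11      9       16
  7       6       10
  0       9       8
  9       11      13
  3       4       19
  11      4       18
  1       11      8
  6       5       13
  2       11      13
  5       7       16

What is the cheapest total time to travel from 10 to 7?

Shortest distances from 10:
10: 0
9: 15  (via 10)
11: 28  (via 9)
1: 30  (via 11)
2: 37  (via 11)
8: 43  (via 11)
3: 45  (via 2)
4: 46  (via 11)
5: 46  (via 11)
7: 49  (via 4)
Shortest route: 10–9–11–4–7 = 49 s.

49 s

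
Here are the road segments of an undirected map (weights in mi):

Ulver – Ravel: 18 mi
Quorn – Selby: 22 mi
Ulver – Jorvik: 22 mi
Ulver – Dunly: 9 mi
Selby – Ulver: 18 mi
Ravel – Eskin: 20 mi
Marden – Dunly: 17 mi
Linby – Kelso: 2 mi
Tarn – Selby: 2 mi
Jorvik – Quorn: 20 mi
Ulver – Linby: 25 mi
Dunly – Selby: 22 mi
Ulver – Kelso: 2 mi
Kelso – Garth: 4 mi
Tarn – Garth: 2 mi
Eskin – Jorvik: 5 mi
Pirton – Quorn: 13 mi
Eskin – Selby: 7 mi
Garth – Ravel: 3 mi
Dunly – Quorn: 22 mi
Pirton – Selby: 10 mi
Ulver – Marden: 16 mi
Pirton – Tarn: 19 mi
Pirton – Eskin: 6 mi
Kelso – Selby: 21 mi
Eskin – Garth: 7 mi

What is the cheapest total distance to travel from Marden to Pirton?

Settle nodes by increasing distance from Marden:
Marden: 0
Ulver: 16  (via Marden)
Dunly: 17  (via Marden)
Kelso: 18  (via Ulver)
Linby: 20  (via Kelso)
Garth: 22  (via Kelso)
Tarn: 24  (via Garth)
Ravel: 25  (via Garth)
Selby: 26  (via Tarn)
Eskin: 29  (via Garth)
Jorvik: 34  (via Eskin)
Pirton: 35  (via Eskin)
Shortest route: Marden → Ulver → Kelso → Garth → Eskin → Pirton = 35 mi.

35 mi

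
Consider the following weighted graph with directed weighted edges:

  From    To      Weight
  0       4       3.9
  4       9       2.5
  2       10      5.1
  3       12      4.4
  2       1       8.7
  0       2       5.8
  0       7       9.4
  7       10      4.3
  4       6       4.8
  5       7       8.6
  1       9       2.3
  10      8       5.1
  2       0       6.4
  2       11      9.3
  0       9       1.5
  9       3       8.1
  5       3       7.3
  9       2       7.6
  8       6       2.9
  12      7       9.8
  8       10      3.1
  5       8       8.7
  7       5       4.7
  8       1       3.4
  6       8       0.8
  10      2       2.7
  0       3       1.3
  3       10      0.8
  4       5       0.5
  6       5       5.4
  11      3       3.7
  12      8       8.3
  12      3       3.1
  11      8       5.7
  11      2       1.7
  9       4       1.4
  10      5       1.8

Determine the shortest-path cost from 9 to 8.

Shortest distances from 9:
9: 0
4: 1.4  (via 9)
5: 1.9  (via 4)
6: 6.2  (via 4)
8: 7  (via 6)
Shortest route: 9 → 4 → 6 → 8 = 7.

7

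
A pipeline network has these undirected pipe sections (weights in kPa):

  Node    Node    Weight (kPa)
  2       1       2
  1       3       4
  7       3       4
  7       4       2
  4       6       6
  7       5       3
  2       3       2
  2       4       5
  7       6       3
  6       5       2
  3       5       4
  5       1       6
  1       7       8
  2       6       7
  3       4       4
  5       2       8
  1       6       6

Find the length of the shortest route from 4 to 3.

Settle nodes by increasing distance from 4:
4: 0
7: 2  (via 4)
3: 4  (via 4)
Shortest route: 4 → 3 = 4 kPa.

4 kPa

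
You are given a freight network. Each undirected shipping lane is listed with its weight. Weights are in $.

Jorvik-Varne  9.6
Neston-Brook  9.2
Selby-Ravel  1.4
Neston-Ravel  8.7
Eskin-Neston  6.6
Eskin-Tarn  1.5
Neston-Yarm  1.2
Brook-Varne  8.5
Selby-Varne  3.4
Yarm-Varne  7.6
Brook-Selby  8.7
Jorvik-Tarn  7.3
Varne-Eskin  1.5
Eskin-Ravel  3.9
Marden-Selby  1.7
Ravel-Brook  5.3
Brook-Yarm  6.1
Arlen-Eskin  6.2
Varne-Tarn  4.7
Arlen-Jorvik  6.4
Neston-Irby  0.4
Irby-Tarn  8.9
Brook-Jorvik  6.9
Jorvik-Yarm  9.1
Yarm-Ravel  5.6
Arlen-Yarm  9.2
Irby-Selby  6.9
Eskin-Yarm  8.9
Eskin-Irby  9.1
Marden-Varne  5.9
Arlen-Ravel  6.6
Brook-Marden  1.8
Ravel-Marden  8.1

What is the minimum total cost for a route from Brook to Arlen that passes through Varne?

Best Brook to Varne: Brook → Marden → Selby → Varne costing 6.9
Best Varne to Arlen: Varne → Eskin → Arlen costing 7.7
Total via Varne: 6.9 + 7.7 = $14.6.

$14.6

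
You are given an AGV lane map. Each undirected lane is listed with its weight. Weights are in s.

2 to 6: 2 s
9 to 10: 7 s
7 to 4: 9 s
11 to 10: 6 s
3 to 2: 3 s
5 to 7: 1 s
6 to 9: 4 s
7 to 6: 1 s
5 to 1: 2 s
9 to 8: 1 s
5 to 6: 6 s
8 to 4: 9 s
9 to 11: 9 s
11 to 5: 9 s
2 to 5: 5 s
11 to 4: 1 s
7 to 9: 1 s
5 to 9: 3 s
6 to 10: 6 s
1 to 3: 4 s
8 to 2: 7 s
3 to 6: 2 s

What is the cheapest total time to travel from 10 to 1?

10 s

Settle nodes by increasing distance from 10:
10: 0
6: 6  (via 10)
11: 6  (via 10)
4: 7  (via 11)
7: 7  (via 6)
9: 7  (via 10)
2: 8  (via 6)
3: 8  (via 6)
5: 8  (via 7)
8: 8  (via 9)
1: 10  (via 5)
Shortest route: 10–6–7–5–1 = 10 s.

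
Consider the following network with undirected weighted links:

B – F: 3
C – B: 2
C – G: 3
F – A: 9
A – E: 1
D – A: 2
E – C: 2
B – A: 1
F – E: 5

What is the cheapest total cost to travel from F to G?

Candidate routes:
F → B → C → G: 3+2+3 = 8
F → B → A → E → C → G: 3+1+1+2+3 = 10
Cheapest is F → B → C → G at 8.

8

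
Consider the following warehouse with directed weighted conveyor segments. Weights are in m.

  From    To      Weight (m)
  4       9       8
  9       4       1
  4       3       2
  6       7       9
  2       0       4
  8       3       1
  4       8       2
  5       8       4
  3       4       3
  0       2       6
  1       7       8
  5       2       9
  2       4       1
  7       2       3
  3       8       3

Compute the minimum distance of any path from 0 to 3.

9 m

Running Dijkstra from 0:
0: 0
2: 6  (via 0)
4: 7  (via 2)
3: 9  (via 4)
Shortest route: 0 → 2 → 4 → 3 = 9 m.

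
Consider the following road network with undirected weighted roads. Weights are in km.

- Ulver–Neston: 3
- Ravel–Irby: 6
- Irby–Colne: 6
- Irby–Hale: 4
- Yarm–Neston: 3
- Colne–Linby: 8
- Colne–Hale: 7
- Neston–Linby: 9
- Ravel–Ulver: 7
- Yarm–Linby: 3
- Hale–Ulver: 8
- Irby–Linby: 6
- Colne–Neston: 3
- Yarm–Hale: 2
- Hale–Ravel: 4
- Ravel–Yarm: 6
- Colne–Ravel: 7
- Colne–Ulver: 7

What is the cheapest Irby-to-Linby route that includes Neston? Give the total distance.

15 km

Shortest Irby→Neston: Irby–Colne–Neston = 9
Best Neston to Linby: Neston–Yarm–Linby costing 6
Total via Neston: 9 + 6 = 15 km.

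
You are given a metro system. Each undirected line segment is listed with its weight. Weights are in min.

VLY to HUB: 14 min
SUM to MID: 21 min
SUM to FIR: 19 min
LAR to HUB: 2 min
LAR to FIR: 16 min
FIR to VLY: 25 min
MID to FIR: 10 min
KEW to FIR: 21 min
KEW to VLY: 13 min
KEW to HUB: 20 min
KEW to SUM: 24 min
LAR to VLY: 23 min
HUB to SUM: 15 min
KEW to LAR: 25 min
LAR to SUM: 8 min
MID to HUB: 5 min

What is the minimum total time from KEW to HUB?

20 min

Candidate routes:
KEW → HUB: 20 = 20
KEW → LAR → HUB: 25+2 = 27
KEW → VLY → HUB: 13+14 = 27
The minimum is 20 min via KEW → HUB.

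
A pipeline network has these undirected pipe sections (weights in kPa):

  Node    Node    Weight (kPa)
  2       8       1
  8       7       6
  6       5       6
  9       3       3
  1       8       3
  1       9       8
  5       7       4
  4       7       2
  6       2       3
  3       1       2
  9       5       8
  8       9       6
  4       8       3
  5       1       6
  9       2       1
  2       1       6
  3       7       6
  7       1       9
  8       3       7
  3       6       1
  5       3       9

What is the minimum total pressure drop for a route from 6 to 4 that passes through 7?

9 kPa

Best 6 to 7: 6 → 3 → 7 costing 7
Best 7 to 4: 7 → 4 costing 2
Total via 7: 7 + 2 = 9 kPa.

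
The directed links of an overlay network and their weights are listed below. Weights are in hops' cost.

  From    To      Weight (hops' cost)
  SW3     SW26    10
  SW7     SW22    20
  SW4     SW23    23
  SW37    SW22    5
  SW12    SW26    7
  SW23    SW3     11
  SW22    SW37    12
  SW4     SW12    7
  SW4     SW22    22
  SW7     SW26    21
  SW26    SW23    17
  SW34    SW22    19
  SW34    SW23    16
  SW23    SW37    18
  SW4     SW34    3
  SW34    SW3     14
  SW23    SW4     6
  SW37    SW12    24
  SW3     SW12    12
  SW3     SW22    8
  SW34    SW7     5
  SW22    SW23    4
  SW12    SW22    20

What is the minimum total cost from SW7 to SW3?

35 hops' cost

Enumerating some paths:
SW7 - SW26 - SW23 - SW3: 21+17+11 = 49
SW7 - SW26 - SW23 - SW4 - SW34 - SW3: 21+17+6+3+14 = 61
SW7 - SW22 - SW23 - SW3: 20+4+11 = 35
SW7 - SW22 - SW23 - SW4 - SW34 - SW3: 20+4+6+3+14 = 47
The minimum is 35 hops' cost via SW7 - SW22 - SW23 - SW3.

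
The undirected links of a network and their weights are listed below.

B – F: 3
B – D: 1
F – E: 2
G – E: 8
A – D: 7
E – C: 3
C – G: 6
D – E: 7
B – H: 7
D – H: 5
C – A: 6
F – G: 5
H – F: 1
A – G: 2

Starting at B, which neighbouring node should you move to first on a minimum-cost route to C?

Candidate routes:
B - D - H - F - E - C: 1+5+1+2+3 = 12
B - F - E - C: 3+2+3 = 8
B - D - E - C: 1+7+3 = 11
The minimum is 8 via B - F - E - C.
So from B the first move is to F.

F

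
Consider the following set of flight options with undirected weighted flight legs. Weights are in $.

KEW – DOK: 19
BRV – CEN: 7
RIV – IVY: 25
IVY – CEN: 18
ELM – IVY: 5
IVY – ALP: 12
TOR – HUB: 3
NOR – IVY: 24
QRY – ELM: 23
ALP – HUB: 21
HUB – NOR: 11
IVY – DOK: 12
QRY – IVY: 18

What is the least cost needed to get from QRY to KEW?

Enumerating some paths:
QRY → ELM → IVY → DOK → KEW: 23+5+12+19 = 59
QRY → IVY → DOK → KEW: 18+12+19 = 49
Cheapest is QRY → IVY → DOK → KEW at $49.

$49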